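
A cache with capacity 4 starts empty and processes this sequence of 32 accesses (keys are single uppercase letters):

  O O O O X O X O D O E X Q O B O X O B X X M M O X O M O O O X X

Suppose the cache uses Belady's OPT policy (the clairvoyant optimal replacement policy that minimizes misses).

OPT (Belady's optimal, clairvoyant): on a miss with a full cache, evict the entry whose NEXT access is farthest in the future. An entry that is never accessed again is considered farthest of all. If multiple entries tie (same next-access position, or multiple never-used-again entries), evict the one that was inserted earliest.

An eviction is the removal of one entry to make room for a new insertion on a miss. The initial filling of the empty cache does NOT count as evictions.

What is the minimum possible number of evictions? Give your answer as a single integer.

OPT (Belady) simulation (capacity=4):
  1. access O: MISS. Cache: [O]
  2. access O: HIT. Next use of O: step 3. Cache: [O]
  3. access O: HIT. Next use of O: step 4. Cache: [O]
  4. access O: HIT. Next use of O: step 6. Cache: [O]
  5. access X: MISS. Cache: [O X]
  6. access O: HIT. Next use of O: step 8. Cache: [O X]
  7. access X: HIT. Next use of X: step 12. Cache: [O X]
  8. access O: HIT. Next use of O: step 10. Cache: [O X]
  9. access D: MISS. Cache: [O X D]
  10. access O: HIT. Next use of O: step 14. Cache: [O X D]
  11. access E: MISS. Cache: [O X D E]
  12. access X: HIT. Next use of X: step 17. Cache: [O X D E]
  13. access Q: MISS, evict D (next use: never). Cache: [O X E Q]
  14. access O: HIT. Next use of O: step 16. Cache: [O X E Q]
  15. access B: MISS, evict E (next use: never). Cache: [O X Q B]
  16. access O: HIT. Next use of O: step 18. Cache: [O X Q B]
  17. access X: HIT. Next use of X: step 20. Cache: [O X Q B]
  18. access O: HIT. Next use of O: step 24. Cache: [O X Q B]
  19. access B: HIT. Next use of B: never. Cache: [O X Q B]
  20. access X: HIT. Next use of X: step 21. Cache: [O X Q B]
  21. access X: HIT. Next use of X: step 25. Cache: [O X Q B]
  22. access M: MISS, evict Q (next use: never). Cache: [O X B M]
  23. access M: HIT. Next use of M: step 27. Cache: [O X B M]
  24. access O: HIT. Next use of O: step 26. Cache: [O X B M]
  25. access X: HIT. Next use of X: step 31. Cache: [O X B M]
  26. access O: HIT. Next use of O: step 28. Cache: [O X B M]
  27. access M: HIT. Next use of M: never. Cache: [O X B M]
  28. access O: HIT. Next use of O: step 29. Cache: [O X B M]
  29. access O: HIT. Next use of O: step 30. Cache: [O X B M]
  30. access O: HIT. Next use of O: never. Cache: [O X B M]
  31. access X: HIT. Next use of X: step 32. Cache: [O X B M]
  32. access X: HIT. Next use of X: never. Cache: [O X B M]
Total: 25 hits, 7 misses, 3 evictions

Answer: 3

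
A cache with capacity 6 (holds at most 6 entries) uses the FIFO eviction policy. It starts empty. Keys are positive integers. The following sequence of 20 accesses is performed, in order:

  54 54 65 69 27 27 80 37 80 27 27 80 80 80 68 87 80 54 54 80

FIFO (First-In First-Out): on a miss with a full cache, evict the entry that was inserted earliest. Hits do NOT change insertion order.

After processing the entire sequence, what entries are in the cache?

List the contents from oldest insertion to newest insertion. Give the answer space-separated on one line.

Answer: 27 80 37 68 87 54

Derivation:
FIFO simulation (capacity=6):
  1. access 54: MISS. Cache (old->new): [54]
  2. access 54: HIT. Cache (old->new): [54]
  3. access 65: MISS. Cache (old->new): [54 65]
  4. access 69: MISS. Cache (old->new): [54 65 69]
  5. access 27: MISS. Cache (old->new): [54 65 69 27]
  6. access 27: HIT. Cache (old->new): [54 65 69 27]
  7. access 80: MISS. Cache (old->new): [54 65 69 27 80]
  8. access 37: MISS. Cache (old->new): [54 65 69 27 80 37]
  9. access 80: HIT. Cache (old->new): [54 65 69 27 80 37]
  10. access 27: HIT. Cache (old->new): [54 65 69 27 80 37]
  11. access 27: HIT. Cache (old->new): [54 65 69 27 80 37]
  12. access 80: HIT. Cache (old->new): [54 65 69 27 80 37]
  13. access 80: HIT. Cache (old->new): [54 65 69 27 80 37]
  14. access 80: HIT. Cache (old->new): [54 65 69 27 80 37]
  15. access 68: MISS, evict 54. Cache (old->new): [65 69 27 80 37 68]
  16. access 87: MISS, evict 65. Cache (old->new): [69 27 80 37 68 87]
  17. access 80: HIT. Cache (old->new): [69 27 80 37 68 87]
  18. access 54: MISS, evict 69. Cache (old->new): [27 80 37 68 87 54]
  19. access 54: HIT. Cache (old->new): [27 80 37 68 87 54]
  20. access 80: HIT. Cache (old->new): [27 80 37 68 87 54]
Total: 11 hits, 9 misses, 3 evictions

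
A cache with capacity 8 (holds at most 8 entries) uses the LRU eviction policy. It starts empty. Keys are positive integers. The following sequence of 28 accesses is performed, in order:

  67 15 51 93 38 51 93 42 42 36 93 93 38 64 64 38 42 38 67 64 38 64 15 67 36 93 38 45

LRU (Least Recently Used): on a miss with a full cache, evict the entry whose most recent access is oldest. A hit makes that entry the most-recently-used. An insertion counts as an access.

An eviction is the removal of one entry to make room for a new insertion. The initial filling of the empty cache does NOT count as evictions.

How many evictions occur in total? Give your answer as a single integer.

LRU simulation (capacity=8):
  1. access 67: MISS. Cache (LRU->MRU): [67]
  2. access 15: MISS. Cache (LRU->MRU): [67 15]
  3. access 51: MISS. Cache (LRU->MRU): [67 15 51]
  4. access 93: MISS. Cache (LRU->MRU): [67 15 51 93]
  5. access 38: MISS. Cache (LRU->MRU): [67 15 51 93 38]
  6. access 51: HIT. Cache (LRU->MRU): [67 15 93 38 51]
  7. access 93: HIT. Cache (LRU->MRU): [67 15 38 51 93]
  8. access 42: MISS. Cache (LRU->MRU): [67 15 38 51 93 42]
  9. access 42: HIT. Cache (LRU->MRU): [67 15 38 51 93 42]
  10. access 36: MISS. Cache (LRU->MRU): [67 15 38 51 93 42 36]
  11. access 93: HIT. Cache (LRU->MRU): [67 15 38 51 42 36 93]
  12. access 93: HIT. Cache (LRU->MRU): [67 15 38 51 42 36 93]
  13. access 38: HIT. Cache (LRU->MRU): [67 15 51 42 36 93 38]
  14. access 64: MISS. Cache (LRU->MRU): [67 15 51 42 36 93 38 64]
  15. access 64: HIT. Cache (LRU->MRU): [67 15 51 42 36 93 38 64]
  16. access 38: HIT. Cache (LRU->MRU): [67 15 51 42 36 93 64 38]
  17. access 42: HIT. Cache (LRU->MRU): [67 15 51 36 93 64 38 42]
  18. access 38: HIT. Cache (LRU->MRU): [67 15 51 36 93 64 42 38]
  19. access 67: HIT. Cache (LRU->MRU): [15 51 36 93 64 42 38 67]
  20. access 64: HIT. Cache (LRU->MRU): [15 51 36 93 42 38 67 64]
  21. access 38: HIT. Cache (LRU->MRU): [15 51 36 93 42 67 64 38]
  22. access 64: HIT. Cache (LRU->MRU): [15 51 36 93 42 67 38 64]
  23. access 15: HIT. Cache (LRU->MRU): [51 36 93 42 67 38 64 15]
  24. access 67: HIT. Cache (LRU->MRU): [51 36 93 42 38 64 15 67]
  25. access 36: HIT. Cache (LRU->MRU): [51 93 42 38 64 15 67 36]
  26. access 93: HIT. Cache (LRU->MRU): [51 42 38 64 15 67 36 93]
  27. access 38: HIT. Cache (LRU->MRU): [51 42 64 15 67 36 93 38]
  28. access 45: MISS, evict 51. Cache (LRU->MRU): [42 64 15 67 36 93 38 45]
Total: 19 hits, 9 misses, 1 evictions

Answer: 1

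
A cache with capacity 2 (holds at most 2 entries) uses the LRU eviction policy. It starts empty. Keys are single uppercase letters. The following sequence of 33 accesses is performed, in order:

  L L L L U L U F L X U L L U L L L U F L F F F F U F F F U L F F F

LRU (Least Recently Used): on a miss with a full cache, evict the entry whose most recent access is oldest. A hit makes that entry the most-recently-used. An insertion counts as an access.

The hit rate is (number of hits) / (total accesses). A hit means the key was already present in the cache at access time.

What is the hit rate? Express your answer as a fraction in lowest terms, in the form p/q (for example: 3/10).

LRU simulation (capacity=2):
  1. access L: MISS. Cache (LRU->MRU): [L]
  2. access L: HIT. Cache (LRU->MRU): [L]
  3. access L: HIT. Cache (LRU->MRU): [L]
  4. access L: HIT. Cache (LRU->MRU): [L]
  5. access U: MISS. Cache (LRU->MRU): [L U]
  6. access L: HIT. Cache (LRU->MRU): [U L]
  7. access U: HIT. Cache (LRU->MRU): [L U]
  8. access F: MISS, evict L. Cache (LRU->MRU): [U F]
  9. access L: MISS, evict U. Cache (LRU->MRU): [F L]
  10. access X: MISS, evict F. Cache (LRU->MRU): [L X]
  11. access U: MISS, evict L. Cache (LRU->MRU): [X U]
  12. access L: MISS, evict X. Cache (LRU->MRU): [U L]
  13. access L: HIT. Cache (LRU->MRU): [U L]
  14. access U: HIT. Cache (LRU->MRU): [L U]
  15. access L: HIT. Cache (LRU->MRU): [U L]
  16. access L: HIT. Cache (LRU->MRU): [U L]
  17. access L: HIT. Cache (LRU->MRU): [U L]
  18. access U: HIT. Cache (LRU->MRU): [L U]
  19. access F: MISS, evict L. Cache (LRU->MRU): [U F]
  20. access L: MISS, evict U. Cache (LRU->MRU): [F L]
  21. access F: HIT. Cache (LRU->MRU): [L F]
  22. access F: HIT. Cache (LRU->MRU): [L F]
  23. access F: HIT. Cache (LRU->MRU): [L F]
  24. access F: HIT. Cache (LRU->MRU): [L F]
  25. access U: MISS, evict L. Cache (LRU->MRU): [F U]
  26. access F: HIT. Cache (LRU->MRU): [U F]
  27. access F: HIT. Cache (LRU->MRU): [U F]
  28. access F: HIT. Cache (LRU->MRU): [U F]
  29. access U: HIT. Cache (LRU->MRU): [F U]
  30. access L: MISS, evict F. Cache (LRU->MRU): [U L]
  31. access F: MISS, evict U. Cache (LRU->MRU): [L F]
  32. access F: HIT. Cache (LRU->MRU): [L F]
  33. access F: HIT. Cache (LRU->MRU): [L F]
Total: 21 hits, 12 misses, 10 evictions

Hit rate = 21/33 = 7/11

Answer: 7/11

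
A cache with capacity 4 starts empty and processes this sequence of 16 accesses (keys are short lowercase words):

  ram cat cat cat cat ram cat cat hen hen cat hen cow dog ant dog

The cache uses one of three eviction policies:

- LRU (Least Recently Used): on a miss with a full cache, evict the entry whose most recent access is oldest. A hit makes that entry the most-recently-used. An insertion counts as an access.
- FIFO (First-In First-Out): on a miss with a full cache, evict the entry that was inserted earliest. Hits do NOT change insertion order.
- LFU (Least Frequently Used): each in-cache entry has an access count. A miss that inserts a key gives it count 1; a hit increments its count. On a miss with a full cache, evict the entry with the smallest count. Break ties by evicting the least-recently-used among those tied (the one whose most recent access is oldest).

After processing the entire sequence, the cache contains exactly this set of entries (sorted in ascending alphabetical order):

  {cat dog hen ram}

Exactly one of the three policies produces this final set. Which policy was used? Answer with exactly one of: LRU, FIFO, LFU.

Simulating under each policy and comparing final sets:
  LRU: final set = {ant cow dog hen} -> differs
  FIFO: final set = {ant cow dog hen} -> differs
  LFU: final set = {cat dog hen ram} -> MATCHES target
Only LFU produces the target set.

Answer: LFU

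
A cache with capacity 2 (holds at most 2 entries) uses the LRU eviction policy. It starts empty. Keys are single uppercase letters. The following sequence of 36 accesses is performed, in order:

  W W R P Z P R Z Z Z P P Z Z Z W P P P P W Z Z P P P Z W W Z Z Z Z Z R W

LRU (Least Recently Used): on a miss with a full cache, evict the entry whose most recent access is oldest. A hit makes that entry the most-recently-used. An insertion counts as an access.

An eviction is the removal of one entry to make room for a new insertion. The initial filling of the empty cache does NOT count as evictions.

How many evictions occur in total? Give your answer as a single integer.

LRU simulation (capacity=2):
  1. access W: MISS. Cache (LRU->MRU): [W]
  2. access W: HIT. Cache (LRU->MRU): [W]
  3. access R: MISS. Cache (LRU->MRU): [W R]
  4. access P: MISS, evict W. Cache (LRU->MRU): [R P]
  5. access Z: MISS, evict R. Cache (LRU->MRU): [P Z]
  6. access P: HIT. Cache (LRU->MRU): [Z P]
  7. access R: MISS, evict Z. Cache (LRU->MRU): [P R]
  8. access Z: MISS, evict P. Cache (LRU->MRU): [R Z]
  9. access Z: HIT. Cache (LRU->MRU): [R Z]
  10. access Z: HIT. Cache (LRU->MRU): [R Z]
  11. access P: MISS, evict R. Cache (LRU->MRU): [Z P]
  12. access P: HIT. Cache (LRU->MRU): [Z P]
  13. access Z: HIT. Cache (LRU->MRU): [P Z]
  14. access Z: HIT. Cache (LRU->MRU): [P Z]
  15. access Z: HIT. Cache (LRU->MRU): [P Z]
  16. access W: MISS, evict P. Cache (LRU->MRU): [Z W]
  17. access P: MISS, evict Z. Cache (LRU->MRU): [W P]
  18. access P: HIT. Cache (LRU->MRU): [W P]
  19. access P: HIT. Cache (LRU->MRU): [W P]
  20. access P: HIT. Cache (LRU->MRU): [W P]
  21. access W: HIT. Cache (LRU->MRU): [P W]
  22. access Z: MISS, evict P. Cache (LRU->MRU): [W Z]
  23. access Z: HIT. Cache (LRU->MRU): [W Z]
  24. access P: MISS, evict W. Cache (LRU->MRU): [Z P]
  25. access P: HIT. Cache (LRU->MRU): [Z P]
  26. access P: HIT. Cache (LRU->MRU): [Z P]
  27. access Z: HIT. Cache (LRU->MRU): [P Z]
  28. access W: MISS, evict P. Cache (LRU->MRU): [Z W]
  29. access W: HIT. Cache (LRU->MRU): [Z W]
  30. access Z: HIT. Cache (LRU->MRU): [W Z]
  31. access Z: HIT. Cache (LRU->MRU): [W Z]
  32. access Z: HIT. Cache (LRU->MRU): [W Z]
  33. access Z: HIT. Cache (LRU->MRU): [W Z]
  34. access Z: HIT. Cache (LRU->MRU): [W Z]
  35. access R: MISS, evict W. Cache (LRU->MRU): [Z R]
  36. access W: MISS, evict Z. Cache (LRU->MRU): [R W]
Total: 22 hits, 14 misses, 12 evictions

Answer: 12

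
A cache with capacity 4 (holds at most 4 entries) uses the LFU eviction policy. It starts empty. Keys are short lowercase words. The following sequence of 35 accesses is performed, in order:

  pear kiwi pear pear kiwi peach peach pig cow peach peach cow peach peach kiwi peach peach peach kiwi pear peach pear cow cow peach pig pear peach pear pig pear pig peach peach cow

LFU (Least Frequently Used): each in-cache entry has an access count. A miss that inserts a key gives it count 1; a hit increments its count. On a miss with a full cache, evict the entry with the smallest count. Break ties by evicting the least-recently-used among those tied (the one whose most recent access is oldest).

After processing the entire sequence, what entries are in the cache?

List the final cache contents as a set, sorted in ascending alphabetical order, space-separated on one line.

Answer: cow peach pear pig

Derivation:
LFU simulation (capacity=4):
  1. access pear: MISS. Cache: [pear(c=1)]
  2. access kiwi: MISS. Cache: [pear(c=1) kiwi(c=1)]
  3. access pear: HIT, count now 2. Cache: [kiwi(c=1) pear(c=2)]
  4. access pear: HIT, count now 3. Cache: [kiwi(c=1) pear(c=3)]
  5. access kiwi: HIT, count now 2. Cache: [kiwi(c=2) pear(c=3)]
  6. access peach: MISS. Cache: [peach(c=1) kiwi(c=2) pear(c=3)]
  7. access peach: HIT, count now 2. Cache: [kiwi(c=2) peach(c=2) pear(c=3)]
  8. access pig: MISS. Cache: [pig(c=1) kiwi(c=2) peach(c=2) pear(c=3)]
  9. access cow: MISS, evict pig(c=1). Cache: [cow(c=1) kiwi(c=2) peach(c=2) pear(c=3)]
  10. access peach: HIT, count now 3. Cache: [cow(c=1) kiwi(c=2) pear(c=3) peach(c=3)]
  11. access peach: HIT, count now 4. Cache: [cow(c=1) kiwi(c=2) pear(c=3) peach(c=4)]
  12. access cow: HIT, count now 2. Cache: [kiwi(c=2) cow(c=2) pear(c=3) peach(c=4)]
  13. access peach: HIT, count now 5. Cache: [kiwi(c=2) cow(c=2) pear(c=3) peach(c=5)]
  14. access peach: HIT, count now 6. Cache: [kiwi(c=2) cow(c=2) pear(c=3) peach(c=6)]
  15. access kiwi: HIT, count now 3. Cache: [cow(c=2) pear(c=3) kiwi(c=3) peach(c=6)]
  16. access peach: HIT, count now 7. Cache: [cow(c=2) pear(c=3) kiwi(c=3) peach(c=7)]
  17. access peach: HIT, count now 8. Cache: [cow(c=2) pear(c=3) kiwi(c=3) peach(c=8)]
  18. access peach: HIT, count now 9. Cache: [cow(c=2) pear(c=3) kiwi(c=3) peach(c=9)]
  19. access kiwi: HIT, count now 4. Cache: [cow(c=2) pear(c=3) kiwi(c=4) peach(c=9)]
  20. access pear: HIT, count now 4. Cache: [cow(c=2) kiwi(c=4) pear(c=4) peach(c=9)]
  21. access peach: HIT, count now 10. Cache: [cow(c=2) kiwi(c=4) pear(c=4) peach(c=10)]
  22. access pear: HIT, count now 5. Cache: [cow(c=2) kiwi(c=4) pear(c=5) peach(c=10)]
  23. access cow: HIT, count now 3. Cache: [cow(c=3) kiwi(c=4) pear(c=5) peach(c=10)]
  24. access cow: HIT, count now 4. Cache: [kiwi(c=4) cow(c=4) pear(c=5) peach(c=10)]
  25. access peach: HIT, count now 11. Cache: [kiwi(c=4) cow(c=4) pear(c=5) peach(c=11)]
  26. access pig: MISS, evict kiwi(c=4). Cache: [pig(c=1) cow(c=4) pear(c=5) peach(c=11)]
  27. access pear: HIT, count now 6. Cache: [pig(c=1) cow(c=4) pear(c=6) peach(c=11)]
  28. access peach: HIT, count now 12. Cache: [pig(c=1) cow(c=4) pear(c=6) peach(c=12)]
  29. access pear: HIT, count now 7. Cache: [pig(c=1) cow(c=4) pear(c=7) peach(c=12)]
  30. access pig: HIT, count now 2. Cache: [pig(c=2) cow(c=4) pear(c=7) peach(c=12)]
  31. access pear: HIT, count now 8. Cache: [pig(c=2) cow(c=4) pear(c=8) peach(c=12)]
  32. access pig: HIT, count now 3. Cache: [pig(c=3) cow(c=4) pear(c=8) peach(c=12)]
  33. access peach: HIT, count now 13. Cache: [pig(c=3) cow(c=4) pear(c=8) peach(c=13)]
  34. access peach: HIT, count now 14. Cache: [pig(c=3) cow(c=4) pear(c=8) peach(c=14)]
  35. access cow: HIT, count now 5. Cache: [pig(c=3) cow(c=5) pear(c=8) peach(c=14)]
Total: 29 hits, 6 misses, 2 evictions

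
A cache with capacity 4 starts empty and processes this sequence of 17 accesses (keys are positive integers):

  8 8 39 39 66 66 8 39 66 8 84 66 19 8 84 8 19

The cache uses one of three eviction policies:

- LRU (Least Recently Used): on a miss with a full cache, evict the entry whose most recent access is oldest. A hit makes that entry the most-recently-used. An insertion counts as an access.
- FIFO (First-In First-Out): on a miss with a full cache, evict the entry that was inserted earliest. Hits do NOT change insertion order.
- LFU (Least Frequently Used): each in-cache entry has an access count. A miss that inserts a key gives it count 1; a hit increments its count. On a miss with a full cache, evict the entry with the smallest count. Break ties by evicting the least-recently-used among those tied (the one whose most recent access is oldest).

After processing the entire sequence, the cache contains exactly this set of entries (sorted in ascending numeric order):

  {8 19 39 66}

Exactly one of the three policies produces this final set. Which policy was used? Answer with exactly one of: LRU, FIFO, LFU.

Simulating under each policy and comparing final sets:
  LRU: final set = {8 19 66 84} -> differs
  FIFO: final set = {8 19 66 84} -> differs
  LFU: final set = {8 19 39 66} -> MATCHES target
Only LFU produces the target set.

Answer: LFU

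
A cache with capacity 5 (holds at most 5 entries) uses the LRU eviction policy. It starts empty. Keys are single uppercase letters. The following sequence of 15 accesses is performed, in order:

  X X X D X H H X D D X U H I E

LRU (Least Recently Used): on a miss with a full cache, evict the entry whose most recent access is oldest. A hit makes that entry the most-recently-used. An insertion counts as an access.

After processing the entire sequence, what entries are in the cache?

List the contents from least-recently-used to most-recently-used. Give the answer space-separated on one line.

LRU simulation (capacity=5):
  1. access X: MISS. Cache (LRU->MRU): [X]
  2. access X: HIT. Cache (LRU->MRU): [X]
  3. access X: HIT. Cache (LRU->MRU): [X]
  4. access D: MISS. Cache (LRU->MRU): [X D]
  5. access X: HIT. Cache (LRU->MRU): [D X]
  6. access H: MISS. Cache (LRU->MRU): [D X H]
  7. access H: HIT. Cache (LRU->MRU): [D X H]
  8. access X: HIT. Cache (LRU->MRU): [D H X]
  9. access D: HIT. Cache (LRU->MRU): [H X D]
  10. access D: HIT. Cache (LRU->MRU): [H X D]
  11. access X: HIT. Cache (LRU->MRU): [H D X]
  12. access U: MISS. Cache (LRU->MRU): [H D X U]
  13. access H: HIT. Cache (LRU->MRU): [D X U H]
  14. access I: MISS. Cache (LRU->MRU): [D X U H I]
  15. access E: MISS, evict D. Cache (LRU->MRU): [X U H I E]
Total: 9 hits, 6 misses, 1 evictions

Answer: X U H I E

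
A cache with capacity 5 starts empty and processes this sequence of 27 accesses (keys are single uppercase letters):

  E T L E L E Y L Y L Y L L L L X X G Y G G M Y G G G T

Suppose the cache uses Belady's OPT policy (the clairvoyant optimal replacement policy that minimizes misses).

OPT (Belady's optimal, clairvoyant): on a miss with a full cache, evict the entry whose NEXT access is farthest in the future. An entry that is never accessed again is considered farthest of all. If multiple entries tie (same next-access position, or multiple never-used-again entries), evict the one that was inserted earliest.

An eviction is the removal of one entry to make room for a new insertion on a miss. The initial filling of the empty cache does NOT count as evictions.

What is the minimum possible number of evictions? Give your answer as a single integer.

Answer: 2

Derivation:
OPT (Belady) simulation (capacity=5):
  1. access E: MISS. Cache: [E]
  2. access T: MISS. Cache: [E T]
  3. access L: MISS. Cache: [E T L]
  4. access E: HIT. Next use of E: step 6. Cache: [E T L]
  5. access L: HIT. Next use of L: step 8. Cache: [E T L]
  6. access E: HIT. Next use of E: never. Cache: [E T L]
  7. access Y: MISS. Cache: [E T L Y]
  8. access L: HIT. Next use of L: step 10. Cache: [E T L Y]
  9. access Y: HIT. Next use of Y: step 11. Cache: [E T L Y]
  10. access L: HIT. Next use of L: step 12. Cache: [E T L Y]
  11. access Y: HIT. Next use of Y: step 19. Cache: [E T L Y]
  12. access L: HIT. Next use of L: step 13. Cache: [E T L Y]
  13. access L: HIT. Next use of L: step 14. Cache: [E T L Y]
  14. access L: HIT. Next use of L: step 15. Cache: [E T L Y]
  15. access L: HIT. Next use of L: never. Cache: [E T L Y]
  16. access X: MISS. Cache: [E T L Y X]
  17. access X: HIT. Next use of X: never. Cache: [E T L Y X]
  18. access G: MISS, evict E (next use: never). Cache: [T L Y X G]
  19. access Y: HIT. Next use of Y: step 23. Cache: [T L Y X G]
  20. access G: HIT. Next use of G: step 21. Cache: [T L Y X G]
  21. access G: HIT. Next use of G: step 24. Cache: [T L Y X G]
  22. access M: MISS, evict L (next use: never). Cache: [T Y X G M]
  23. access Y: HIT. Next use of Y: never. Cache: [T Y X G M]
  24. access G: HIT. Next use of G: step 25. Cache: [T Y X G M]
  25. access G: HIT. Next use of G: step 26. Cache: [T Y X G M]
  26. access G: HIT. Next use of G: never. Cache: [T Y X G M]
  27. access T: HIT. Next use of T: never. Cache: [T Y X G M]
Total: 20 hits, 7 misses, 2 evictions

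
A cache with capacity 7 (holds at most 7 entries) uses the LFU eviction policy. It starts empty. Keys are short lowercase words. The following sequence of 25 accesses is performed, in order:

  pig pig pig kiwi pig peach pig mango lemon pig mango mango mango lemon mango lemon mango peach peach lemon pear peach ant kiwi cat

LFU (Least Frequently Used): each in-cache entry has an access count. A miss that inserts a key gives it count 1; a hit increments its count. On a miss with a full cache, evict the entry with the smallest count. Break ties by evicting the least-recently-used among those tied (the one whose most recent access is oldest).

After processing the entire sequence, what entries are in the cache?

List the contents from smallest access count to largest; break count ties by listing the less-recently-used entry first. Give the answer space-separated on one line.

LFU simulation (capacity=7):
  1. access pig: MISS. Cache: [pig(c=1)]
  2. access pig: HIT, count now 2. Cache: [pig(c=2)]
  3. access pig: HIT, count now 3. Cache: [pig(c=3)]
  4. access kiwi: MISS. Cache: [kiwi(c=1) pig(c=3)]
  5. access pig: HIT, count now 4. Cache: [kiwi(c=1) pig(c=4)]
  6. access peach: MISS. Cache: [kiwi(c=1) peach(c=1) pig(c=4)]
  7. access pig: HIT, count now 5. Cache: [kiwi(c=1) peach(c=1) pig(c=5)]
  8. access mango: MISS. Cache: [kiwi(c=1) peach(c=1) mango(c=1) pig(c=5)]
  9. access lemon: MISS. Cache: [kiwi(c=1) peach(c=1) mango(c=1) lemon(c=1) pig(c=5)]
  10. access pig: HIT, count now 6. Cache: [kiwi(c=1) peach(c=1) mango(c=1) lemon(c=1) pig(c=6)]
  11. access mango: HIT, count now 2. Cache: [kiwi(c=1) peach(c=1) lemon(c=1) mango(c=2) pig(c=6)]
  12. access mango: HIT, count now 3. Cache: [kiwi(c=1) peach(c=1) lemon(c=1) mango(c=3) pig(c=6)]
  13. access mango: HIT, count now 4. Cache: [kiwi(c=1) peach(c=1) lemon(c=1) mango(c=4) pig(c=6)]
  14. access lemon: HIT, count now 2. Cache: [kiwi(c=1) peach(c=1) lemon(c=2) mango(c=4) pig(c=6)]
  15. access mango: HIT, count now 5. Cache: [kiwi(c=1) peach(c=1) lemon(c=2) mango(c=5) pig(c=6)]
  16. access lemon: HIT, count now 3. Cache: [kiwi(c=1) peach(c=1) lemon(c=3) mango(c=5) pig(c=6)]
  17. access mango: HIT, count now 6. Cache: [kiwi(c=1) peach(c=1) lemon(c=3) pig(c=6) mango(c=6)]
  18. access peach: HIT, count now 2. Cache: [kiwi(c=1) peach(c=2) lemon(c=3) pig(c=6) mango(c=6)]
  19. access peach: HIT, count now 3. Cache: [kiwi(c=1) lemon(c=3) peach(c=3) pig(c=6) mango(c=6)]
  20. access lemon: HIT, count now 4. Cache: [kiwi(c=1) peach(c=3) lemon(c=4) pig(c=6) mango(c=6)]
  21. access pear: MISS. Cache: [kiwi(c=1) pear(c=1) peach(c=3) lemon(c=4) pig(c=6) mango(c=6)]
  22. access peach: HIT, count now 4. Cache: [kiwi(c=1) pear(c=1) lemon(c=4) peach(c=4) pig(c=6) mango(c=6)]
  23. access ant: MISS. Cache: [kiwi(c=1) pear(c=1) ant(c=1) lemon(c=4) peach(c=4) pig(c=6) mango(c=6)]
  24. access kiwi: HIT, count now 2. Cache: [pear(c=1) ant(c=1) kiwi(c=2) lemon(c=4) peach(c=4) pig(c=6) mango(c=6)]
  25. access cat: MISS, evict pear(c=1). Cache: [ant(c=1) cat(c=1) kiwi(c=2) lemon(c=4) peach(c=4) pig(c=6) mango(c=6)]
Total: 17 hits, 8 misses, 1 evictions

Answer: ant cat kiwi lemon peach pig mango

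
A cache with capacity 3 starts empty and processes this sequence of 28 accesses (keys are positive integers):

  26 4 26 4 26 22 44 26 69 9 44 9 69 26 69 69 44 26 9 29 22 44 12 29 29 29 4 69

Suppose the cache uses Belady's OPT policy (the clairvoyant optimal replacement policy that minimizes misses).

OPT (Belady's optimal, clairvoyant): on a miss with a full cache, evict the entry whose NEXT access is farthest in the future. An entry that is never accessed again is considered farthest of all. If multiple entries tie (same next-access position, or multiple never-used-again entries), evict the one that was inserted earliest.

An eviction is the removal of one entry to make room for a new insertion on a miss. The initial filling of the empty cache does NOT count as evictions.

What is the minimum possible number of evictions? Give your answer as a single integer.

Answer: 10

Derivation:
OPT (Belady) simulation (capacity=3):
  1. access 26: MISS. Cache: [26]
  2. access 4: MISS. Cache: [26 4]
  3. access 26: HIT. Next use of 26: step 5. Cache: [26 4]
  4. access 4: HIT. Next use of 4: step 27. Cache: [26 4]
  5. access 26: HIT. Next use of 26: step 8. Cache: [26 4]
  6. access 22: MISS. Cache: [26 4 22]
  7. access 44: MISS, evict 4 (next use: step 27). Cache: [26 22 44]
  8. access 26: HIT. Next use of 26: step 14. Cache: [26 22 44]
  9. access 69: MISS, evict 22 (next use: step 21). Cache: [26 44 69]
  10. access 9: MISS, evict 26 (next use: step 14). Cache: [44 69 9]
  11. access 44: HIT. Next use of 44: step 17. Cache: [44 69 9]
  12. access 9: HIT. Next use of 9: step 19. Cache: [44 69 9]
  13. access 69: HIT. Next use of 69: step 15. Cache: [44 69 9]
  14. access 26: MISS, evict 9 (next use: step 19). Cache: [44 69 26]
  15. access 69: HIT. Next use of 69: step 16. Cache: [44 69 26]
  16. access 69: HIT. Next use of 69: step 28. Cache: [44 69 26]
  17. access 44: HIT. Next use of 44: step 22. Cache: [44 69 26]
  18. access 26: HIT. Next use of 26: never. Cache: [44 69 26]
  19. access 9: MISS, evict 26 (next use: never). Cache: [44 69 9]
  20. access 29: MISS, evict 9 (next use: never). Cache: [44 69 29]
  21. access 22: MISS, evict 69 (next use: step 28). Cache: [44 29 22]
  22. access 44: HIT. Next use of 44: never. Cache: [44 29 22]
  23. access 12: MISS, evict 44 (next use: never). Cache: [29 22 12]
  24. access 29: HIT. Next use of 29: step 25. Cache: [29 22 12]
  25. access 29: HIT. Next use of 29: step 26. Cache: [29 22 12]
  26. access 29: HIT. Next use of 29: never. Cache: [29 22 12]
  27. access 4: MISS, evict 29 (next use: never). Cache: [22 12 4]
  28. access 69: MISS, evict 22 (next use: never). Cache: [12 4 69]
Total: 15 hits, 13 misses, 10 evictions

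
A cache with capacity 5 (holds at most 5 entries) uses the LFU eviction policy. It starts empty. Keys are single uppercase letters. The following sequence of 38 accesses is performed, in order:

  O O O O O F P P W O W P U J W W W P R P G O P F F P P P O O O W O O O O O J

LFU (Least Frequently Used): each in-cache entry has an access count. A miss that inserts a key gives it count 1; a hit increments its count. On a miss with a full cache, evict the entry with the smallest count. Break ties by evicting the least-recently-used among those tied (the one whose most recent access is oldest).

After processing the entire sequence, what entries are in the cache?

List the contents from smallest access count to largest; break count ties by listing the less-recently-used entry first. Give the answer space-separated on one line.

Answer: J F W P O

Derivation:
LFU simulation (capacity=5):
  1. access O: MISS. Cache: [O(c=1)]
  2. access O: HIT, count now 2. Cache: [O(c=2)]
  3. access O: HIT, count now 3. Cache: [O(c=3)]
  4. access O: HIT, count now 4. Cache: [O(c=4)]
  5. access O: HIT, count now 5. Cache: [O(c=5)]
  6. access F: MISS. Cache: [F(c=1) O(c=5)]
  7. access P: MISS. Cache: [F(c=1) P(c=1) O(c=5)]
  8. access P: HIT, count now 2. Cache: [F(c=1) P(c=2) O(c=5)]
  9. access W: MISS. Cache: [F(c=1) W(c=1) P(c=2) O(c=5)]
  10. access O: HIT, count now 6. Cache: [F(c=1) W(c=1) P(c=2) O(c=6)]
  11. access W: HIT, count now 2. Cache: [F(c=1) P(c=2) W(c=2) O(c=6)]
  12. access P: HIT, count now 3. Cache: [F(c=1) W(c=2) P(c=3) O(c=6)]
  13. access U: MISS. Cache: [F(c=1) U(c=1) W(c=2) P(c=3) O(c=6)]
  14. access J: MISS, evict F(c=1). Cache: [U(c=1) J(c=1) W(c=2) P(c=3) O(c=6)]
  15. access W: HIT, count now 3. Cache: [U(c=1) J(c=1) P(c=3) W(c=3) O(c=6)]
  16. access W: HIT, count now 4. Cache: [U(c=1) J(c=1) P(c=3) W(c=4) O(c=6)]
  17. access W: HIT, count now 5. Cache: [U(c=1) J(c=1) P(c=3) W(c=5) O(c=6)]
  18. access P: HIT, count now 4. Cache: [U(c=1) J(c=1) P(c=4) W(c=5) O(c=6)]
  19. access R: MISS, evict U(c=1). Cache: [J(c=1) R(c=1) P(c=4) W(c=5) O(c=6)]
  20. access P: HIT, count now 5. Cache: [J(c=1) R(c=1) W(c=5) P(c=5) O(c=6)]
  21. access G: MISS, evict J(c=1). Cache: [R(c=1) G(c=1) W(c=5) P(c=5) O(c=6)]
  22. access O: HIT, count now 7. Cache: [R(c=1) G(c=1) W(c=5) P(c=5) O(c=7)]
  23. access P: HIT, count now 6. Cache: [R(c=1) G(c=1) W(c=5) P(c=6) O(c=7)]
  24. access F: MISS, evict R(c=1). Cache: [G(c=1) F(c=1) W(c=5) P(c=6) O(c=7)]
  25. access F: HIT, count now 2. Cache: [G(c=1) F(c=2) W(c=5) P(c=6) O(c=7)]
  26. access P: HIT, count now 7. Cache: [G(c=1) F(c=2) W(c=5) O(c=7) P(c=7)]
  27. access P: HIT, count now 8. Cache: [G(c=1) F(c=2) W(c=5) O(c=7) P(c=8)]
  28. access P: HIT, count now 9. Cache: [G(c=1) F(c=2) W(c=5) O(c=7) P(c=9)]
  29. access O: HIT, count now 8. Cache: [G(c=1) F(c=2) W(c=5) O(c=8) P(c=9)]
  30. access O: HIT, count now 9. Cache: [G(c=1) F(c=2) W(c=5) P(c=9) O(c=9)]
  31. access O: HIT, count now 10. Cache: [G(c=1) F(c=2) W(c=5) P(c=9) O(c=10)]
  32. access W: HIT, count now 6. Cache: [G(c=1) F(c=2) W(c=6) P(c=9) O(c=10)]
  33. access O: HIT, count now 11. Cache: [G(c=1) F(c=2) W(c=6) P(c=9) O(c=11)]
  34. access O: HIT, count now 12. Cache: [G(c=1) F(c=2) W(c=6) P(c=9) O(c=12)]
  35. access O: HIT, count now 13. Cache: [G(c=1) F(c=2) W(c=6) P(c=9) O(c=13)]
  36. access O: HIT, count now 14. Cache: [G(c=1) F(c=2) W(c=6) P(c=9) O(c=14)]
  37. access O: HIT, count now 15. Cache: [G(c=1) F(c=2) W(c=6) P(c=9) O(c=15)]
  38. access J: MISS, evict G(c=1). Cache: [J(c=1) F(c=2) W(c=6) P(c=9) O(c=15)]
Total: 28 hits, 10 misses, 5 evictions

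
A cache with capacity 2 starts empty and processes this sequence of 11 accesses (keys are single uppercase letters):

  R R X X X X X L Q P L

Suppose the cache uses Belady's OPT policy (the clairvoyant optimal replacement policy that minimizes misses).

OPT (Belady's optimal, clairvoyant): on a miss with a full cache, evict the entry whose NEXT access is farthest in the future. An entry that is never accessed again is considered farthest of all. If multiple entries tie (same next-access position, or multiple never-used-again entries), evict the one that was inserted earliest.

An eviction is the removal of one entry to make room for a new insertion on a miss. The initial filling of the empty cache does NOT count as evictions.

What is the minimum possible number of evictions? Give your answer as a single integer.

OPT (Belady) simulation (capacity=2):
  1. access R: MISS. Cache: [R]
  2. access R: HIT. Next use of R: never. Cache: [R]
  3. access X: MISS. Cache: [R X]
  4. access X: HIT. Next use of X: step 5. Cache: [R X]
  5. access X: HIT. Next use of X: step 6. Cache: [R X]
  6. access X: HIT. Next use of X: step 7. Cache: [R X]
  7. access X: HIT. Next use of X: never. Cache: [R X]
  8. access L: MISS, evict R (next use: never). Cache: [X L]
  9. access Q: MISS, evict X (next use: never). Cache: [L Q]
  10. access P: MISS, evict Q (next use: never). Cache: [L P]
  11. access L: HIT. Next use of L: never. Cache: [L P]
Total: 6 hits, 5 misses, 3 evictions

Answer: 3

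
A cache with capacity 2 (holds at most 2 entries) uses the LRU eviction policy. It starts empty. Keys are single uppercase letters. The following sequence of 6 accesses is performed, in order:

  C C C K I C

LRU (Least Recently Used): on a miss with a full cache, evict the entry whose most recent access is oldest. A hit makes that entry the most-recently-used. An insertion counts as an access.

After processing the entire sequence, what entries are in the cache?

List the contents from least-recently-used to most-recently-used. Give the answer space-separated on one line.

Answer: I C

Derivation:
LRU simulation (capacity=2):
  1. access C: MISS. Cache (LRU->MRU): [C]
  2. access C: HIT. Cache (LRU->MRU): [C]
  3. access C: HIT. Cache (LRU->MRU): [C]
  4. access K: MISS. Cache (LRU->MRU): [C K]
  5. access I: MISS, evict C. Cache (LRU->MRU): [K I]
  6. access C: MISS, evict K. Cache (LRU->MRU): [I C]
Total: 2 hits, 4 misses, 2 evictions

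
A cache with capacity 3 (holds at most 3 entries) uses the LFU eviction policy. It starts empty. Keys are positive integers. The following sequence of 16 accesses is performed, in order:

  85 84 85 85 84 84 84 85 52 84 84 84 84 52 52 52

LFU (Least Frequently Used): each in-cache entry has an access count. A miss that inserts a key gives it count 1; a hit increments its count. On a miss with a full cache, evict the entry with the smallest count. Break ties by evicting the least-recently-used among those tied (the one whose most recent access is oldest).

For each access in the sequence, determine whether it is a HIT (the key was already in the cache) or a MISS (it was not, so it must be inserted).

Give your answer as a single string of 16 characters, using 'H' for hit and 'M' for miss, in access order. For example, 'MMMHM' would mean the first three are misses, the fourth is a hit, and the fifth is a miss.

LFU simulation (capacity=3):
  1. access 85: MISS. Cache: [85(c=1)]
  2. access 84: MISS. Cache: [85(c=1) 84(c=1)]
  3. access 85: HIT, count now 2. Cache: [84(c=1) 85(c=2)]
  4. access 85: HIT, count now 3. Cache: [84(c=1) 85(c=3)]
  5. access 84: HIT, count now 2. Cache: [84(c=2) 85(c=3)]
  6. access 84: HIT, count now 3. Cache: [85(c=3) 84(c=3)]
  7. access 84: HIT, count now 4. Cache: [85(c=3) 84(c=4)]
  8. access 85: HIT, count now 4. Cache: [84(c=4) 85(c=4)]
  9. access 52: MISS. Cache: [52(c=1) 84(c=4) 85(c=4)]
  10. access 84: HIT, count now 5. Cache: [52(c=1) 85(c=4) 84(c=5)]
  11. access 84: HIT, count now 6. Cache: [52(c=1) 85(c=4) 84(c=6)]
  12. access 84: HIT, count now 7. Cache: [52(c=1) 85(c=4) 84(c=7)]
  13. access 84: HIT, count now 8. Cache: [52(c=1) 85(c=4) 84(c=8)]
  14. access 52: HIT, count now 2. Cache: [52(c=2) 85(c=4) 84(c=8)]
  15. access 52: HIT, count now 3. Cache: [52(c=3) 85(c=4) 84(c=8)]
  16. access 52: HIT, count now 4. Cache: [85(c=4) 52(c=4) 84(c=8)]
Total: 13 hits, 3 misses, 0 evictions

Answer: MMHHHHHHMHHHHHHH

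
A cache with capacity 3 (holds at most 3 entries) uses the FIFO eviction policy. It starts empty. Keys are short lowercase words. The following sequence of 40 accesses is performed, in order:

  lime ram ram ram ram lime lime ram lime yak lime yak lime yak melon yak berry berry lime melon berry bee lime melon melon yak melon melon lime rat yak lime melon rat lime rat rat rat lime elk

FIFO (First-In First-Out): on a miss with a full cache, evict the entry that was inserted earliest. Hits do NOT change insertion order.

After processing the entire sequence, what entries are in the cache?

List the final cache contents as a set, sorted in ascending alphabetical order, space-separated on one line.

Answer: elk melon rat

Derivation:
FIFO simulation (capacity=3):
  1. access lime: MISS. Cache (old->new): [lime]
  2. access ram: MISS. Cache (old->new): [lime ram]
  3. access ram: HIT. Cache (old->new): [lime ram]
  4. access ram: HIT. Cache (old->new): [lime ram]
  5. access ram: HIT. Cache (old->new): [lime ram]
  6. access lime: HIT. Cache (old->new): [lime ram]
  7. access lime: HIT. Cache (old->new): [lime ram]
  8. access ram: HIT. Cache (old->new): [lime ram]
  9. access lime: HIT. Cache (old->new): [lime ram]
  10. access yak: MISS. Cache (old->new): [lime ram yak]
  11. access lime: HIT. Cache (old->new): [lime ram yak]
  12. access yak: HIT. Cache (old->new): [lime ram yak]
  13. access lime: HIT. Cache (old->new): [lime ram yak]
  14. access yak: HIT. Cache (old->new): [lime ram yak]
  15. access melon: MISS, evict lime. Cache (old->new): [ram yak melon]
  16. access yak: HIT. Cache (old->new): [ram yak melon]
  17. access berry: MISS, evict ram. Cache (old->new): [yak melon berry]
  18. access berry: HIT. Cache (old->new): [yak melon berry]
  19. access lime: MISS, evict yak. Cache (old->new): [melon berry lime]
  20. access melon: HIT. Cache (old->new): [melon berry lime]
  21. access berry: HIT. Cache (old->new): [melon berry lime]
  22. access bee: MISS, evict melon. Cache (old->new): [berry lime bee]
  23. access lime: HIT. Cache (old->new): [berry lime bee]
  24. access melon: MISS, evict berry. Cache (old->new): [lime bee melon]
  25. access melon: HIT. Cache (old->new): [lime bee melon]
  26. access yak: MISS, evict lime. Cache (old->new): [bee melon yak]
  27. access melon: HIT. Cache (old->new): [bee melon yak]
  28. access melon: HIT. Cache (old->new): [bee melon yak]
  29. access lime: MISS, evict bee. Cache (old->new): [melon yak lime]
  30. access rat: MISS, evict melon. Cache (old->new): [yak lime rat]
  31. access yak: HIT. Cache (old->new): [yak lime rat]
  32. access lime: HIT. Cache (old->new): [yak lime rat]
  33. access melon: MISS, evict yak. Cache (old->new): [lime rat melon]
  34. access rat: HIT. Cache (old->new): [lime rat melon]
  35. access lime: HIT. Cache (old->new): [lime rat melon]
  36. access rat: HIT. Cache (old->new): [lime rat melon]
  37. access rat: HIT. Cache (old->new): [lime rat melon]
  38. access rat: HIT. Cache (old->new): [lime rat melon]
  39. access lime: HIT. Cache (old->new): [lime rat melon]
  40. access elk: MISS, evict lime. Cache (old->new): [rat melon elk]
Total: 27 hits, 13 misses, 10 evictions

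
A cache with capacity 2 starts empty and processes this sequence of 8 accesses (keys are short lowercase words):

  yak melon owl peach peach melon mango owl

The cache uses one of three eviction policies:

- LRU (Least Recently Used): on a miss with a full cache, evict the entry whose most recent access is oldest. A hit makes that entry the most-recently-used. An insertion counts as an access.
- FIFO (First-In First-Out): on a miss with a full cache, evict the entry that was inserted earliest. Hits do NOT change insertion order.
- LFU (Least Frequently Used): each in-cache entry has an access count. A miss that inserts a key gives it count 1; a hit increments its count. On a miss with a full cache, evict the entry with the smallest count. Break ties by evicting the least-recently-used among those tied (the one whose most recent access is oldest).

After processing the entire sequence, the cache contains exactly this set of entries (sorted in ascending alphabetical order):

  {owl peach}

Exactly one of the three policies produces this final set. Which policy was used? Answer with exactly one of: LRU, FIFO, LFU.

Simulating under each policy and comparing final sets:
  LRU: final set = {mango owl} -> differs
  FIFO: final set = {mango owl} -> differs
  LFU: final set = {owl peach} -> MATCHES target
Only LFU produces the target set.

Answer: LFU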